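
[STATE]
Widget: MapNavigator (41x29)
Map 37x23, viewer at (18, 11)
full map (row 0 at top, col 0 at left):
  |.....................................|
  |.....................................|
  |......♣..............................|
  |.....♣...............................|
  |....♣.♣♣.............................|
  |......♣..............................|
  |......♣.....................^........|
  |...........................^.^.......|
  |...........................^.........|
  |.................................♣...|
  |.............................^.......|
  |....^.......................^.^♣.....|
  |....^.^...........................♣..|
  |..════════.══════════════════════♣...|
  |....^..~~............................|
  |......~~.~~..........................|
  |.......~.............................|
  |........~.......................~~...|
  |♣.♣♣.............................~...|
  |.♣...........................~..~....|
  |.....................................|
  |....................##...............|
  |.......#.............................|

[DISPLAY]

                                         
                                         
                                         
  .....................................  
  .....................................  
  ......♣..............................  
  .....♣...............................  
  ....♣.♣♣.............................  
  ......♣..............................  
  ......♣.....................^........  
  ...........................^.^.......  
  ...........................^.........  
  .................................♣...  
  .............................^.......  
  ....^.............@.........^.^♣.....  
  ....^.^...........................♣..  
  ..════════.══════════════════════♣...  
  ....^..~~............................  
  ......~~.~~..........................  
  .......~.............................  
  ........~.......................~~...  
  ♣.♣♣.............................~...  
  .♣...........................~..~....  
  .....................................  
  ....................##...............  
  .......#.............................  
                                         
                                         
                                         


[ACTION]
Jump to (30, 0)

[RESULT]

                                         
                                         
                                         
                                         
                                         
                                         
                                         
                                         
                                         
                                         
                                         
                                         
                                         
                                         
....................@......              
...........................              
...........................              
...........................              
...........................              
...........................              
..................^........              
.................^.^.......              
.................^.........              
.......................♣...              
...................^.......              
..................^.^♣.....              
........................♣..              
.══════════════════════♣...              
...........................              


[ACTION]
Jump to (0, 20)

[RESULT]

                    ......♣..............
                    .....................
                    .....................
                    .....................
                    .....................
                    ....^................
                    ....^.^..............
                    ..════════.══════════
                    ....^..~~............
                    ......~~.~~..........
                    .......~.............
                    ........~............
                    ♣.♣♣.................
                    .♣...................
                    @....................
                    ....................#
                    .......#.............
                                         
                                         
                                         
                                         
                                         
                                         
                                         
                                         
                                         
                                         
                                         
                                         


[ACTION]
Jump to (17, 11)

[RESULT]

                                         
                                         
                                         
   ..................................... 
   ..................................... 
   ......♣.............................. 
   .....♣............................... 
   ....♣.♣♣............................. 
   ......♣.............................. 
   ......♣.....................^........ 
   ...........................^.^....... 
   ...........................^......... 
   .................................♣... 
   .............................^....... 
   ....^............@..........^.^♣..... 
   ....^.^...........................♣.. 
   ..════════.══════════════════════♣... 
   ....^..~~............................ 
   ......~~.~~.......................... 
   .......~............................. 
   ........~.......................~~... 
   ♣.♣♣.............................~... 
   .♣...........................~..~.... 
   ..................................... 
   ....................##............... 
   .......#............................. 
                                         
                                         
                                         


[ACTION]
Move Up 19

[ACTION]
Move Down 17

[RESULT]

   .....♣............................... 
   ....♣.♣♣............................. 
   ......♣.............................. 
   ......♣.....................^........ 
   ...........................^.^....... 
   ...........................^......... 
   .................................♣... 
   .............................^....... 
   ....^.......................^.^♣..... 
   ....^.^...........................♣.. 
   ..════════.══════════════════════♣... 
   ....^..~~............................ 
   ......~~.~~.......................... 
   .......~............................. 
   ........~........@..............~~... 
   ♣.♣♣.............................~... 
   .♣...........................~..~.... 
   ..................................... 
   ....................##............... 
   .......#............................. 
                                         
                                         
                                         
                                         
                                         
                                         
                                         
                                         
                                         


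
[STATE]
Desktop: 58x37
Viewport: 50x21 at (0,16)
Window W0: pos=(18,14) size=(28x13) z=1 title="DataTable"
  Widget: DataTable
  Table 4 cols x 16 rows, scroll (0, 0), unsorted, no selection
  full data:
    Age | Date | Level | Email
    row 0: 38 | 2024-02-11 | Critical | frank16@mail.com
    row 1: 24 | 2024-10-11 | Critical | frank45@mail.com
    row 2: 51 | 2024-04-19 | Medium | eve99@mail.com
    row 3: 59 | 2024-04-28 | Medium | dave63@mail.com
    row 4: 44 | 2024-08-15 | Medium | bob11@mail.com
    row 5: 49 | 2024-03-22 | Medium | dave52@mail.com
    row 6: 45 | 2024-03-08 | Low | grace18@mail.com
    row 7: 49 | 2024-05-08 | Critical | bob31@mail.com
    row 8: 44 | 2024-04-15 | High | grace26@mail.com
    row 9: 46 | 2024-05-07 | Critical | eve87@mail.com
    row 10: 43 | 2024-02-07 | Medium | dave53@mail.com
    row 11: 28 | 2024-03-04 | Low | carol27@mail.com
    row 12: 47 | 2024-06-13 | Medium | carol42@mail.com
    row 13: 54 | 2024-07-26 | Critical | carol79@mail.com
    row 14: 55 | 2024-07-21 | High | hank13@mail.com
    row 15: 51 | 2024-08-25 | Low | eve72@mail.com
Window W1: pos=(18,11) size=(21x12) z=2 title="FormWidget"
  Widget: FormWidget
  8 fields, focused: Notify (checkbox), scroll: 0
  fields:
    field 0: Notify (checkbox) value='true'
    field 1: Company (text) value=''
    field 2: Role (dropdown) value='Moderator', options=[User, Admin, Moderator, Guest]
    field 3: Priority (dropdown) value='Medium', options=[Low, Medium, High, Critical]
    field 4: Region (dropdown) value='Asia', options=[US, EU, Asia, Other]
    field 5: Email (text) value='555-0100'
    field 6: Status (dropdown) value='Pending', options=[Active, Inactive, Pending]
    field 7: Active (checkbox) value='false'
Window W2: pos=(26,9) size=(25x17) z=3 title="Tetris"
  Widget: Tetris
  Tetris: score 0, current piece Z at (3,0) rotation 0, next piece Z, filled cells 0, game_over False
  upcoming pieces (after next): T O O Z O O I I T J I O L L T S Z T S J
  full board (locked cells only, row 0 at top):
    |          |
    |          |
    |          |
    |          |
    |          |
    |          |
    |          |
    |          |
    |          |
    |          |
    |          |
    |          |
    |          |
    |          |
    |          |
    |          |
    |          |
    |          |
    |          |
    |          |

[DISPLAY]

                  ┃  Role:┃          │            
                  ┃  Prior┃          │            
                  ┃  Regio┃          │Score:      
                  ┃  Email┃          │0           
                  ┃  Statu┃          │            
                  ┃  Activ┃          │            
                  ┗━━━━━━━┃          │            
                  ┃44 │202┃          │            
                  ┃49 │202┃          │            
                  ┃45 │202┗━━━━━━━━━━━━━━━━━━━━━━━
                  ┗━━━━━━━━━━━━━━━━━━━━━━━━━━┛    
                                                  
                                                  
                                                  
                                                  
                                                  
                                                  
                                                  
                                                  
                                                  
                                                  


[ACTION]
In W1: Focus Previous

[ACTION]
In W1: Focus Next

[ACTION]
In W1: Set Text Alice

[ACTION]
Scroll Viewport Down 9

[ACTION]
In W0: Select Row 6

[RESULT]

                  ┃  Role:┃          │            
                  ┃  Prior┃          │            
                  ┃  Regio┃          │Score:      
                  ┃  Email┃          │0           
                  ┃  Statu┃          │            
                  ┃  Activ┃          │            
                  ┗━━━━━━━┃          │            
                  ┃44 │202┃          │            
                  ┃49 │202┃          │            
                  ┃>5 │202┗━━━━━━━━━━━━━━━━━━━━━━━
                  ┗━━━━━━━━━━━━━━━━━━━━━━━━━━┛    
                                                  
                                                  
                                                  
                                                  
                                                  
                                                  
                                                  
                                                  
                                                  
                                                  


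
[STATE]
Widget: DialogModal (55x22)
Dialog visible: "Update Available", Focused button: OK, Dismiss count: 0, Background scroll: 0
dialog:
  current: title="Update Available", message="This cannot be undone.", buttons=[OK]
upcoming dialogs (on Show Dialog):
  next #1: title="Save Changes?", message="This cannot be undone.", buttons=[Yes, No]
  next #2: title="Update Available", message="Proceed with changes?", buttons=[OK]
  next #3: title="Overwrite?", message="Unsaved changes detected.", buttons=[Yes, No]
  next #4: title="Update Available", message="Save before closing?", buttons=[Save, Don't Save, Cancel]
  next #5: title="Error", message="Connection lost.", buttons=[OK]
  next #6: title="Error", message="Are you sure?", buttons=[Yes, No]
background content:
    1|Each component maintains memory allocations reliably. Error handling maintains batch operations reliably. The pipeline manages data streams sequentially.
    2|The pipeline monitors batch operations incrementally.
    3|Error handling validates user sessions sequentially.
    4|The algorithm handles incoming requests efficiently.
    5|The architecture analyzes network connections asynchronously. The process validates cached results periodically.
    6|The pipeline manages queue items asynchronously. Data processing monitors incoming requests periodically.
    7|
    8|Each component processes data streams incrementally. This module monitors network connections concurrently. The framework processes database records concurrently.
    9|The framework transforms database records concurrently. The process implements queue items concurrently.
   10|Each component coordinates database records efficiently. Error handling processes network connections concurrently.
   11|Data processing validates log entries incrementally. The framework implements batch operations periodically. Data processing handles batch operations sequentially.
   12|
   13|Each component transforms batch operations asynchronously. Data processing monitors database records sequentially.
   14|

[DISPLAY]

Each component maintains memory allocations reliably. E
The pipeline monitors batch operations incrementally.  
Error handling validates user sessions sequentially.   
The algorithm handles incoming requests efficiently.   
The architecture analyzes network connections asynchron
The pipeline manages queue items asynchronously. Data p
                                                       
Each component processes data streams incrementally. Th
The framework ┌────────────────────────┐s concurrently.
Each component│    Update Available    │rds efficiently
Data processin│ This cannot be undone. │crementally. Th
              │          [OK]          │               
Each component└────────────────────────┘ns asynchronous
                                                       
                                                       
                                                       
                                                       
                                                       
                                                       
                                                       
                                                       
                                                       


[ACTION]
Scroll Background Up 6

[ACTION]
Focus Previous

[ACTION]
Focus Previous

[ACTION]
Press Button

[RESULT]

Each component maintains memory allocations reliably. E
The pipeline monitors batch operations incrementally.  
Error handling validates user sessions sequentially.   
The algorithm handles incoming requests efficiently.   
The architecture analyzes network connections asynchron
The pipeline manages queue items asynchronously. Data p
                                                       
Each component processes data streams incrementally. Th
The framework transforms database records concurrently.
Each component coordinates database records efficiently
Data processing validates log entries incrementally. Th
                                                       
Each component transforms batch operations asynchronous
                                                       
                                                       
                                                       
                                                       
                                                       
                                                       
                                                       
                                                       
                                                       


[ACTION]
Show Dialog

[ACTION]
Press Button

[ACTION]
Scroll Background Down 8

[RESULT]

The framework transforms database records concurrently.
Each component coordinates database records efficiently
Data processing validates log entries incrementally. Th
                                                       
Each component transforms batch operations asynchronous
                                                       
                                                       
                                                       
                                                       
                                                       
                                                       
                                                       
                                                       
                                                       
                                                       
                                                       
                                                       
                                                       
                                                       
                                                       
                                                       
                                                       


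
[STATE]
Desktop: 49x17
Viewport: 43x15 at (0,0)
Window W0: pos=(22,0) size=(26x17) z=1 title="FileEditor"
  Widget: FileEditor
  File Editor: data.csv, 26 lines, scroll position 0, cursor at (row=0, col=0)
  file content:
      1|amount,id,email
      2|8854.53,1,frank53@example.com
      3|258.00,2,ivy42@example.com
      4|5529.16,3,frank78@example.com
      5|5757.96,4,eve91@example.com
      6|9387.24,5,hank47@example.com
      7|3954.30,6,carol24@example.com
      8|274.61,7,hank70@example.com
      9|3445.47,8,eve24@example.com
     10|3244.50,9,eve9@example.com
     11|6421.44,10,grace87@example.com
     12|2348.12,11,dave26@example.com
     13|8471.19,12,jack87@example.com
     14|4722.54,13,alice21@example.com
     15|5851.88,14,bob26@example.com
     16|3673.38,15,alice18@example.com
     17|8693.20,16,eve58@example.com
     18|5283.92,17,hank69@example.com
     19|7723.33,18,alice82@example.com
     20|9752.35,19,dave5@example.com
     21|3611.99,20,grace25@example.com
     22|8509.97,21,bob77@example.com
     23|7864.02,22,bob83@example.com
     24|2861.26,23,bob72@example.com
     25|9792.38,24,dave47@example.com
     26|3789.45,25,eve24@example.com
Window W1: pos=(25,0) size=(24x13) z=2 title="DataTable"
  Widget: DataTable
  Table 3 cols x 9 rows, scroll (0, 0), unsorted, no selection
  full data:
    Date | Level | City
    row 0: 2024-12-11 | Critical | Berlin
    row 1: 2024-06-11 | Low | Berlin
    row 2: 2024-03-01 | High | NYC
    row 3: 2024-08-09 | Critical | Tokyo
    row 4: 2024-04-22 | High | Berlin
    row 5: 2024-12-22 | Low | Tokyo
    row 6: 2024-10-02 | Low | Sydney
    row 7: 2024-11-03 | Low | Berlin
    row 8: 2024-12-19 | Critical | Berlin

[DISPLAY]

                      ┏━━┏━━━━━━━━━━━━━━━━━
                      ┃ F┃ DataTable       
                      ┠──┠─────────────────
                      ┃█m┃Date      │Level 
                      ┃88┃──────────┼──────
                      ┃25┃2024-12-11│Critic
                      ┃55┃2024-06-11│Low   
                      ┃57┃2024-03-01│High  
                      ┃93┃2024-08-09│Critic
                      ┃39┃2024-04-22│High  
                      ┃27┃2024-12-22│Low   
                      ┃34┃2024-10-02│Low   
                      ┃32┗━━━━━━━━━━━━━━━━━
                      ┃6421.44,10,grace87@e
                      ┃2348.12,11,dave26@ex


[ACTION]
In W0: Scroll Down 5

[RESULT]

                      ┏━━┏━━━━━━━━━━━━━━━━━
                      ┃ F┃ DataTable       
                      ┠──┠─────────────────
                      ┃93┃Date      │Level 
                      ┃39┃──────────┼──────
                      ┃27┃2024-12-11│Critic
                      ┃34┃2024-06-11│Low   
                      ┃32┃2024-03-01│High  
                      ┃64┃2024-08-09│Critic
                      ┃23┃2024-04-22│High  
                      ┃84┃2024-12-22│Low   
                      ┃47┃2024-10-02│Low   
                      ┃58┗━━━━━━━━━━━━━━━━━
                      ┃3673.38,15,alice18@e
                      ┃8693.20,16,eve58@exa


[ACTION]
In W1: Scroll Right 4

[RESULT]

                      ┏━━┏━━━━━━━━━━━━━━━━━
                      ┃ F┃ DataTable       
                      ┠──┠─────────────────
                      ┃93┃      │Level   │C
                      ┃39┃──────┼────────┼─
                      ┃27┃-12-11│Critical│B
                      ┃34┃-06-11│Low     │B
                      ┃32┃-03-01│High    │N
                      ┃64┃-08-09│Critical│T
                      ┃23┃-04-22│High    │B
                      ┃84┃-12-22│Low     │T
                      ┃47┃-10-02│Low     │S
                      ┃58┗━━━━━━━━━━━━━━━━━
                      ┃3673.38,15,alice18@e
                      ┃8693.20,16,eve58@exa


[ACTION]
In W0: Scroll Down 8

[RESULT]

                      ┏━━┏━━━━━━━━━━━━━━━━━
                      ┃ F┃ DataTable       
                      ┠──┠─────────────────
                      ┃47┃      │Level   │C
                      ┃58┃──────┼────────┼─
                      ┃36┃-12-11│Critical│B
                      ┃86┃-06-11│Low     │B
                      ┃52┃-03-01│High    │N
                      ┃77┃-08-09│Critical│T
                      ┃97┃-04-22│High    │B
                      ┃36┃-12-22│Low     │T
                      ┃85┃-10-02│Low     │S
                      ┃78┗━━━━━━━━━━━━━━━━━
                      ┃2861.26,23,bob72@exa
                      ┃9792.38,24,dave47@ex


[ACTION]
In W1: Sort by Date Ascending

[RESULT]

                      ┏━━┏━━━━━━━━━━━━━━━━━
                      ┃ F┃ DataTable       
                      ┠──┠─────────────────
                      ┃47┃     ▲│Level   │C
                      ┃58┃──────┼────────┼─
                      ┃36┃-03-01│High    │N
                      ┃86┃-04-22│High    │B
                      ┃52┃-06-11│Low     │B
                      ┃77┃-08-09│Critical│T
                      ┃97┃-10-02│Low     │S
                      ┃36┃-11-03│Low     │B
                      ┃85┃-12-11│Critical│B
                      ┃78┗━━━━━━━━━━━━━━━━━
                      ┃2861.26,23,bob72@exa
                      ┃9792.38,24,dave47@ex


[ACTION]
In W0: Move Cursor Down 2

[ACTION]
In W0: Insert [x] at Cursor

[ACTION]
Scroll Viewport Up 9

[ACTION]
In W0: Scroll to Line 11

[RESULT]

                      ┏━━┏━━━━━━━━━━━━━━━━━
                      ┃ F┃ DataTable       
                      ┠──┠─────────────────
                      ┃64┃     ▲│Level   │C
                      ┃23┃──────┼────────┼─
                      ┃84┃-03-01│High    │N
                      ┃47┃-04-22│High    │B
                      ┃58┃-06-11│Low     │B
                      ┃36┃-08-09│Critical│T
                      ┃86┃-10-02│Low     │S
                      ┃52┃-11-03│Low     │B
                      ┃77┃-12-11│Critical│B
                      ┃97┗━━━━━━━━━━━━━━━━━
                      ┃3611.99,20,grace25@e
                      ┃8509.97,21,bob77@exa


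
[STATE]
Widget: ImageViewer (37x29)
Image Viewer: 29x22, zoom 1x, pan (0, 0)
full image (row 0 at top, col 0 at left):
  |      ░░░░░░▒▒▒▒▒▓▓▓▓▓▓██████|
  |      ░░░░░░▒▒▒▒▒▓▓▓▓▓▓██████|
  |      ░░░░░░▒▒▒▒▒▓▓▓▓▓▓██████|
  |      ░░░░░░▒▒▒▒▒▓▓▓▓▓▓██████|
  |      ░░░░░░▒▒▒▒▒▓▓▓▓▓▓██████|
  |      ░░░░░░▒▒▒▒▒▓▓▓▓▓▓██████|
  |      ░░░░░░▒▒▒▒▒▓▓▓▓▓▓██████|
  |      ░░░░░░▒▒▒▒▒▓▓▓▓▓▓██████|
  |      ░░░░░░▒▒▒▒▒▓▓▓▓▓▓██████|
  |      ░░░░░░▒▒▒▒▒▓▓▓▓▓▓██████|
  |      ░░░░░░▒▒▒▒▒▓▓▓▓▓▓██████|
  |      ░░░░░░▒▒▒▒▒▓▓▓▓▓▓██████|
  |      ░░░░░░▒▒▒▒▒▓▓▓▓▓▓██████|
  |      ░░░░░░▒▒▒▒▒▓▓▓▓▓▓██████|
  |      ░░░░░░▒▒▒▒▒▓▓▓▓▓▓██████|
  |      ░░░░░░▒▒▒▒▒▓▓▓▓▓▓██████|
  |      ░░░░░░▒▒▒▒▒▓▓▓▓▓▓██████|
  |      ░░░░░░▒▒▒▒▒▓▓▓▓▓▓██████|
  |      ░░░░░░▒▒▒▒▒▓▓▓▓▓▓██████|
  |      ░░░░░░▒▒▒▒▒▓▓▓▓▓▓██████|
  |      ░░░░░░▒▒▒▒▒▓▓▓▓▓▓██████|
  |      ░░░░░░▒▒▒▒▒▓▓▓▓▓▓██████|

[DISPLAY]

      ░░░░░░▒▒▒▒▒▓▓▓▓▓▓██████        
      ░░░░░░▒▒▒▒▒▓▓▓▓▓▓██████        
      ░░░░░░▒▒▒▒▒▓▓▓▓▓▓██████        
      ░░░░░░▒▒▒▒▒▓▓▓▓▓▓██████        
      ░░░░░░▒▒▒▒▒▓▓▓▓▓▓██████        
      ░░░░░░▒▒▒▒▒▓▓▓▓▓▓██████        
      ░░░░░░▒▒▒▒▒▓▓▓▓▓▓██████        
      ░░░░░░▒▒▒▒▒▓▓▓▓▓▓██████        
      ░░░░░░▒▒▒▒▒▓▓▓▓▓▓██████        
      ░░░░░░▒▒▒▒▒▓▓▓▓▓▓██████        
      ░░░░░░▒▒▒▒▒▓▓▓▓▓▓██████        
      ░░░░░░▒▒▒▒▒▓▓▓▓▓▓██████        
      ░░░░░░▒▒▒▒▒▓▓▓▓▓▓██████        
      ░░░░░░▒▒▒▒▒▓▓▓▓▓▓██████        
      ░░░░░░▒▒▒▒▒▓▓▓▓▓▓██████        
      ░░░░░░▒▒▒▒▒▓▓▓▓▓▓██████        
      ░░░░░░▒▒▒▒▒▓▓▓▓▓▓██████        
      ░░░░░░▒▒▒▒▒▓▓▓▓▓▓██████        
      ░░░░░░▒▒▒▒▒▓▓▓▓▓▓██████        
      ░░░░░░▒▒▒▒▒▓▓▓▓▓▓██████        
      ░░░░░░▒▒▒▒▒▓▓▓▓▓▓██████        
      ░░░░░░▒▒▒▒▒▓▓▓▓▓▓██████        
                                     
                                     
                                     
                                     
                                     
                                     
                                     


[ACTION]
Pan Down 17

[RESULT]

      ░░░░░░▒▒▒▒▒▓▓▓▓▓▓██████        
      ░░░░░░▒▒▒▒▒▓▓▓▓▓▓██████        
      ░░░░░░▒▒▒▒▒▓▓▓▓▓▓██████        
      ░░░░░░▒▒▒▒▒▓▓▓▓▓▓██████        
      ░░░░░░▒▒▒▒▒▓▓▓▓▓▓██████        
                                     
                                     
                                     
                                     
                                     
                                     
                                     
                                     
                                     
                                     
                                     
                                     
                                     
                                     
                                     
                                     
                                     
                                     
                                     
                                     
                                     
                                     
                                     
                                     


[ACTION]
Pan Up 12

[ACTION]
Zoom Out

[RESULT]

      ░░░░░░▒▒▒▒▒▓▓▓▓▓▓██████        
      ░░░░░░▒▒▒▒▒▓▓▓▓▓▓██████        
      ░░░░░░▒▒▒▒▒▓▓▓▓▓▓██████        
      ░░░░░░▒▒▒▒▒▓▓▓▓▓▓██████        
      ░░░░░░▒▒▒▒▒▓▓▓▓▓▓██████        
      ░░░░░░▒▒▒▒▒▓▓▓▓▓▓██████        
      ░░░░░░▒▒▒▒▒▓▓▓▓▓▓██████        
      ░░░░░░▒▒▒▒▒▓▓▓▓▓▓██████        
      ░░░░░░▒▒▒▒▒▓▓▓▓▓▓██████        
      ░░░░░░▒▒▒▒▒▓▓▓▓▓▓██████        
      ░░░░░░▒▒▒▒▒▓▓▓▓▓▓██████        
      ░░░░░░▒▒▒▒▒▓▓▓▓▓▓██████        
      ░░░░░░▒▒▒▒▒▓▓▓▓▓▓██████        
      ░░░░░░▒▒▒▒▒▓▓▓▓▓▓██████        
      ░░░░░░▒▒▒▒▒▓▓▓▓▓▓██████        
      ░░░░░░▒▒▒▒▒▓▓▓▓▓▓██████        
      ░░░░░░▒▒▒▒▒▓▓▓▓▓▓██████        
                                     
                                     
                                     
                                     
                                     
                                     
                                     
                                     
                                     
                                     
                                     
                                     


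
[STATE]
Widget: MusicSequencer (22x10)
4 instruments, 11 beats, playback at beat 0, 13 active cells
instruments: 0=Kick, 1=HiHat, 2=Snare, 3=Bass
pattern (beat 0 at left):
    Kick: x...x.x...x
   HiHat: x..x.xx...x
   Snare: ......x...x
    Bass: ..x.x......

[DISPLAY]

      ▼1234567890     
  Kick█···█·█···█     
 HiHat█··█·██···█     
 Snare······█···█     
  Bass··█·█······     
                      
                      
                      
                      
                      


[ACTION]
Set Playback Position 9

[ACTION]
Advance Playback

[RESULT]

      0123456789▼     
  Kick█···█·█···█     
 HiHat█··█·██···█     
 Snare······█···█     
  Bass··█·█······     
                      
                      
                      
                      
                      


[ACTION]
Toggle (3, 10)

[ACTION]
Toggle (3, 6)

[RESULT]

      0123456789▼     
  Kick█···█·█···█     
 HiHat█··█·██···█     
 Snare······█···█     
  Bass··█·█·█···█     
                      
                      
                      
                      
                      


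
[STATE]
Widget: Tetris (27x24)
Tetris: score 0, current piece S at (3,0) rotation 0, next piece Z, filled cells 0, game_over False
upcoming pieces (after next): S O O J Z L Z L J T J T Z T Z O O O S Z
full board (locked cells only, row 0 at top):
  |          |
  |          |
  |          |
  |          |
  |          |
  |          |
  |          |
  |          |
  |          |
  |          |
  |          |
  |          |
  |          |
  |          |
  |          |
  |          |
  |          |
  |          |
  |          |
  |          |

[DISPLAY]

    ░░    │Next:           
   ░░     │▓▓              
          │ ▓▓             
          │                
          │                
          │                
          │Score:          
          │0               
          │                
          │                
          │                
          │                
          │                
          │                
          │                
          │                
          │                
          │                
          │                
          │                
          │                
          │                
          │                
          │                


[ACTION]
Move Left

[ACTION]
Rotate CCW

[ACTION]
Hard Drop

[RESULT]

   ▓▓     │Next:           
    ▓▓    │ ░░             
          │░░              
          │                
          │                
          │                
          │Score:          
          │0               
          │                
          │                
          │                
          │                
          │                
          │                
          │                
          │                
          │                
  ░       │                
  ░░      │                
   ░      │                
          │                
          │                
          │                
          │                


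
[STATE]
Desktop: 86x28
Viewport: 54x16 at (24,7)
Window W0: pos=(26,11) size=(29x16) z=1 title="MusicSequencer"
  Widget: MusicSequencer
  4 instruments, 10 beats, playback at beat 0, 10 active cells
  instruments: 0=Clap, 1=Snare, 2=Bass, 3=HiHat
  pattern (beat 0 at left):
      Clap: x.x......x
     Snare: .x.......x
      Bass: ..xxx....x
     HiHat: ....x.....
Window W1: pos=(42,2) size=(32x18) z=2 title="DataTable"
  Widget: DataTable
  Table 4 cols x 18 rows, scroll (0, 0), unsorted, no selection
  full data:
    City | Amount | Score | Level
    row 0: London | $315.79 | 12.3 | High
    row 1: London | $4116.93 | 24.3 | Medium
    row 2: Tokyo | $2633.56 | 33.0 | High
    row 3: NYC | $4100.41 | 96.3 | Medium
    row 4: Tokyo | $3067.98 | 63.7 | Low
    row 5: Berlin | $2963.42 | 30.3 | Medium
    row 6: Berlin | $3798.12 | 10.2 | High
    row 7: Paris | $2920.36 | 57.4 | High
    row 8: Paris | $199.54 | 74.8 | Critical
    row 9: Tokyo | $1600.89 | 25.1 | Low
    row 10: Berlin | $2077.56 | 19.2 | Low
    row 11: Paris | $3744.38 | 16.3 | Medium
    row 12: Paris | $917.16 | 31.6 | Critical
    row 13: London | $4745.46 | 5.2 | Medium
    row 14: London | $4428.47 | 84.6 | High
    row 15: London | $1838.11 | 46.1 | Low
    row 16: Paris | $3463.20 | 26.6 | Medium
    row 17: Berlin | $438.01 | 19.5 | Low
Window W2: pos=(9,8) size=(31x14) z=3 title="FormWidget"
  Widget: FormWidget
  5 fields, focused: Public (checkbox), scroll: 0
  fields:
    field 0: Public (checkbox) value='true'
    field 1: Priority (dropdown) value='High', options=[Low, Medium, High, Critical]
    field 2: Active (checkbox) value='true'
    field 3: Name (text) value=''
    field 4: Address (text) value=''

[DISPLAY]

                  ┃London│$315.79 │12.3 │High    ┃    
━━━━━━━━━━━━━━━┓  ┃London│$4116.93│24.3 │Medium  ┃    
               ┃  ┃Tokyo │$2633.56│33.0 │High    ┃    
───────────────┨  ┃NYC   │$4100.41│96.3 │Medium  ┃    
[x]            ┃━━┃Tokyo │$3067.98│63.7 │Low     ┃    
[High        ▼]┃er┃Berlin│$2963.42│30.3 │Medium  ┃    
[x]            ┃──┃Berlin│$3798.12│10.2 │High    ┃    
[             ]┃78┃Paris │$2920.36│57.4 │High    ┃    
[             ]┃··┃Paris │$199.54 │74.8 │Critical┃    
               ┃··┃Tokyo │$1600.89│25.1 │Low     ┃    
               ┃··┃Berlin│$2077.56│19.2 │Low     ┃    
               ┃··┃Paris │$3744.38│16.3 │Medium  ┃    
               ┃  ┗━━━━━━━━━━━━━━━━━━━━━━━━━━━━━━┛    
               ┃              ┃                       
━━━━━━━━━━━━━━━┛              ┃                       
  ┃                           ┃                       


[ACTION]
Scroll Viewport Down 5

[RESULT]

[High        ▼]┃er┃Berlin│$2963.42│30.3 │Medium  ┃    
[x]            ┃──┃Berlin│$3798.12│10.2 │High    ┃    
[             ]┃78┃Paris │$2920.36│57.4 │High    ┃    
[             ]┃··┃Paris │$199.54 │74.8 │Critical┃    
               ┃··┃Tokyo │$1600.89│25.1 │Low     ┃    
               ┃··┃Berlin│$2077.56│19.2 │Low     ┃    
               ┃··┃Paris │$3744.38│16.3 │Medium  ┃    
               ┃  ┗━━━━━━━━━━━━━━━━━━━━━━━━━━━━━━┛    
               ┃              ┃                       
━━━━━━━━━━━━━━━┛              ┃                       
  ┃                           ┃                       
  ┃                           ┃                       
  ┃                           ┃                       
  ┃                           ┃                       
  ┗━━━━━━━━━━━━━━━━━━━━━━━━━━━┛                       
                                                      


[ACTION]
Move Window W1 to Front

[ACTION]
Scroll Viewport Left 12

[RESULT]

Priority:   [High        ▼]┃er┃Berlin│$2963.42│30.3 │M
Active:     [x]            ┃──┃Berlin│$3798.12│10.2 │H
Name:       [             ]┃78┃Paris │$2920.36│57.4 │H
Address:    [             ]┃··┃Paris │$199.54 │74.8 │C
                           ┃··┃Tokyo │$1600.89│25.1 │L
                           ┃··┃Berlin│$2077.56│19.2 │L
                           ┃··┃Paris │$3744.38│16.3 │M
                           ┃  ┗━━━━━━━━━━━━━━━━━━━━━━━
                           ┃              ┃           
━━━━━━━━━━━━━━━━━━━━━━━━━━━┛              ┃           
              ┃                           ┃           
              ┃                           ┃           
              ┃                           ┃           
              ┃                           ┃           
              ┗━━━━━━━━━━━━━━━━━━━━━━━━━━━┛           
                                                      
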